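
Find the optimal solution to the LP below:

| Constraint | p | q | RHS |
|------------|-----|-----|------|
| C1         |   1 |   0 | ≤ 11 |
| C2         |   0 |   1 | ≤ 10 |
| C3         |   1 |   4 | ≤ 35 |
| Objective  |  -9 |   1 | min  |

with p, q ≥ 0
p = 11, q = 0, z = -99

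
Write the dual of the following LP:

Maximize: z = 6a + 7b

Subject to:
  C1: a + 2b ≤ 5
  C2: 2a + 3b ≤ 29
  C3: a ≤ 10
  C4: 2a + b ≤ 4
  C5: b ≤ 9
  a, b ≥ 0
Minimize: z = 5y1 + 29y2 + 10y3 + 4y4 + 9y5

Subject to:
  C1: -y1 - 2y2 - y3 - 2y4 ≤ -6
  C2: -2y1 - 3y2 - y4 - y5 ≤ -7
  y1, y2, y3, y4, y5 ≥ 0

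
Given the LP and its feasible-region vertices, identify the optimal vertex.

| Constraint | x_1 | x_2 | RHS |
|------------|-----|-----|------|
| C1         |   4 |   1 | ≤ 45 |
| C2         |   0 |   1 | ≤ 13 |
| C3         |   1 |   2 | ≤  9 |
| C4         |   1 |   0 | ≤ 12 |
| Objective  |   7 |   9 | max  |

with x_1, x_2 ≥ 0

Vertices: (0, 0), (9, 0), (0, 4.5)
Evaluating z = 7x_1 + 9x_2 at each vertex:
  (0, 0): z = 0
  (9, 0): z = 63
  (0, 4.5): z = 40.5

The largest value is z = 63, attained at (9, 0).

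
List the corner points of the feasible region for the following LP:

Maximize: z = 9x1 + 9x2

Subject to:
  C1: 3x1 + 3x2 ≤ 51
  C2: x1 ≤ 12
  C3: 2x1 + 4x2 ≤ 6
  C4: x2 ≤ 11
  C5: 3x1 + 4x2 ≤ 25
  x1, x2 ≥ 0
Each vertex is the intersection of two constraint boundaries that also satisfies all remaining constraints:
  x1 = 0 and x2 = 0 → (0, 0)
  2x1 + 4x2 = 6 and x2 = 0 → (3, 0)
  2x1 + 4x2 = 6 and x1 = 0 → (0, 1.5)

Vertices: (0, 0), (3, 0), (0, 1.5)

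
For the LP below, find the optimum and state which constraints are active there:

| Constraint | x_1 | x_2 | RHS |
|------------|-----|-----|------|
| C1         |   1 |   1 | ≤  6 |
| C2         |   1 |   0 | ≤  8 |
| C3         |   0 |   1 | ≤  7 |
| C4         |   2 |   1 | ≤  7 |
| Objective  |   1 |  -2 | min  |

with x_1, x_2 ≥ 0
Optimal: x_1 = 0, x_2 = 6
Slack at optimum:
  C1: slack = 0 (binding)
  C2: slack = 8
  C3: slack = 1
  C4: slack = 1
  x_1 ≥ 0: x_1 = 0 (binding)
  x_2 ≥ 0: x_2 = 6
Binding constraints: C1, x_1 ≥ 0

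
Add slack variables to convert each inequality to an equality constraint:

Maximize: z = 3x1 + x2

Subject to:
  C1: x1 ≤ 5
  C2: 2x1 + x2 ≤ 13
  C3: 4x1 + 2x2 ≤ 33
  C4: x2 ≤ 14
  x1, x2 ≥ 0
max z = 3x1 + x2

s.t.
  x1 + s1 = 5
  2x1 + x2 + s2 = 13
  4x1 + 2x2 + s3 = 33
  x2 + s4 = 14
  x1, x2, s1, s2, s3, s4 ≥ 0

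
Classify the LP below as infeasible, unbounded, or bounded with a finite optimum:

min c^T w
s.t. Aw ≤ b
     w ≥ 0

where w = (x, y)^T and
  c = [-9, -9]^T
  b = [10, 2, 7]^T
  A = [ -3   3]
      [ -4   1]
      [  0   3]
Feasible point: (0, 0) satisfies every constraint, so the LP is feasible.
Direction d = (1, 0): for each constraint row a, a·d ≤ 0 —
  (-3)(1) + (3)(0) = -3 ≤ 0
  (-4)(1) + (1)(0) = -4 ≤ 0
  (0)(1) + (3)(0) = 0 ≤ 0
and d ≥ 0, so (0, 0) + t·d stays feasible for every t ≥ 0. Along this ray z = -9x - 9y changes by -9 per unit t, so z → −∞.

Unbounded: there is a feasible ray along which z → −∞.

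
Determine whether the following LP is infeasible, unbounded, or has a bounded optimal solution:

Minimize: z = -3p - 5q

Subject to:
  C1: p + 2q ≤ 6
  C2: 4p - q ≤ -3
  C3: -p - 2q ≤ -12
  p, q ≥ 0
C1 requires p + 2q ≤ 6, while C3 (-p - 2q ≤ -12) is equivalent to p + 2q ≥ 12. Together they would need 12 ≤ p + 2q ≤ 6, which is impossible since 12 > 6. No point satisfies all constraints.

Infeasible: no point satisfies all constraints simultaneously.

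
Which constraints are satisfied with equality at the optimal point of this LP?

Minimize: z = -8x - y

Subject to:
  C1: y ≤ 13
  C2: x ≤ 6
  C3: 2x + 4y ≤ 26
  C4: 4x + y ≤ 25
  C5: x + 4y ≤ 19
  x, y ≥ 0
Optimal: x = 6, y = 1
Slack at optimum:
  C1: slack = 12
  C2: slack = 0 (binding)
  C3: slack = 10
  C4: slack = 0 (binding)
  C5: slack = 9
  x ≥ 0: x = 6
  y ≥ 0: y = 1
Binding constraints: C2, C4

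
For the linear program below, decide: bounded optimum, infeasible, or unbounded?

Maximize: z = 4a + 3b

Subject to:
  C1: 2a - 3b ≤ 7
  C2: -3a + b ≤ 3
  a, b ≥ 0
Feasible point: (0, 0) satisfies every constraint, so the LP is feasible.
Direction d = (1, 1): for each constraint row a, a·d ≤ 0 —
  (2)(1) + (-3)(1) = -1 ≤ 0
  (-3)(1) + (1)(1) = -2 ≤ 0
and d ≥ 0, so (0, 0) + t·d stays feasible for every t ≥ 0. Along this ray z = 4a + 3b changes by 7 per unit t, so z → +∞.

Unbounded: there is a feasible ray along which z → +∞.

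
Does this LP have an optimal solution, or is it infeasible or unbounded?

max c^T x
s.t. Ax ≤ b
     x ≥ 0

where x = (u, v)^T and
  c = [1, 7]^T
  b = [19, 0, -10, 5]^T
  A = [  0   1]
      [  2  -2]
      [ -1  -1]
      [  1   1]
One constraint requires u + v ≤ 5, while the constraint -u - v ≤ -10 is equivalent to u + v ≥ 10. Together they would need 10 ≤ u + v ≤ 5, which is impossible since 10 > 5. No point satisfies all constraints.

Infeasible: no point satisfies all constraints simultaneously.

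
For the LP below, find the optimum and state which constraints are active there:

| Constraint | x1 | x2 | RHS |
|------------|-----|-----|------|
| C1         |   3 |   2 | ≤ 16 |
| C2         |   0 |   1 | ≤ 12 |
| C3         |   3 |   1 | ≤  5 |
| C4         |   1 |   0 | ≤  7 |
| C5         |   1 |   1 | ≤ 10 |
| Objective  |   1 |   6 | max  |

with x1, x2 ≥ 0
Optimal: x1 = 0, x2 = 5
Slack at optimum:
  C1: slack = 6
  C2: slack = 7
  C3: slack = 0 (binding)
  C4: slack = 7
  C5: slack = 5
  x1 ≥ 0: x1 = 0 (binding)
  x2 ≥ 0: x2 = 5
Binding constraints: C3, x1 ≥ 0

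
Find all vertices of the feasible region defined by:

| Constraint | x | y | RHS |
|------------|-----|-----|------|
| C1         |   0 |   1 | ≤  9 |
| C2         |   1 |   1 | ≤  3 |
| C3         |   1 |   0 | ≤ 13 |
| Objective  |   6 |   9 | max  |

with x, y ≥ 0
Each vertex is the intersection of two constraint boundaries that also satisfies all remaining constraints:
  x = 0 and y = 0 → (0, 0)
  x + y = 3 and y = 0 → (3, 0)
  x + y = 3 and x = 0 → (0, 3)

Vertices: (0, 0), (3, 0), (0, 3)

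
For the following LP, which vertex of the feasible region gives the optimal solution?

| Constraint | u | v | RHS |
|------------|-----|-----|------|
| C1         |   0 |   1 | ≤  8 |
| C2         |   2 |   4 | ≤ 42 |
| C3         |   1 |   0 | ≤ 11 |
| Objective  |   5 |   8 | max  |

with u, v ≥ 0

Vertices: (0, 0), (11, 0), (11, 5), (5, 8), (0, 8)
(11, 5) with z = 95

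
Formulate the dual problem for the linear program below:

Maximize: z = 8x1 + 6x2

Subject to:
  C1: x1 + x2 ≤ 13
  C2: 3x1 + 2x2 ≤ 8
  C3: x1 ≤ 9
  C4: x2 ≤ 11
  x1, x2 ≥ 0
Minimize: z = 13y1 + 8y2 + 9y3 + 11y4

Subject to:
  C1: -y1 - 3y2 - y3 ≤ -8
  C2: -y1 - 2y2 - y4 ≤ -6
  y1, y2, y3, y4 ≥ 0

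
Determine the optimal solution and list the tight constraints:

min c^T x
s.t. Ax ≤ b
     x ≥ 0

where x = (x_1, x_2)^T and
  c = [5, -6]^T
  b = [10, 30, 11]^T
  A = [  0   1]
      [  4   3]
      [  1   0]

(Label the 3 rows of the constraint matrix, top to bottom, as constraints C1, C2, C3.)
Optimal: x_1 = 0, x_2 = 10
Slack at optimum:
  C1: slack = 0 (binding)
  C2: slack = 0 (binding)
  C3: slack = 11
  x_1 ≥ 0: x_1 = 0 (binding)
  x_2 ≥ 0: x_2 = 10
Binding constraints: C1, C2, x_1 ≥ 0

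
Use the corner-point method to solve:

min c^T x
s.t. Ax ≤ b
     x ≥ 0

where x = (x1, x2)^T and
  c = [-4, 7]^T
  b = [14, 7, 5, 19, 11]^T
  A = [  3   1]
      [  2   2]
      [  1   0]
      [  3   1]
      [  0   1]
Each vertex is the intersection of two constraint boundaries that also satisfies all remaining constraints:
  x1 = 0 and x2 = 0 → (0, 0)
  2x1 + 2x2 = 7 and x2 = 0 → (3.5, 0)
  2x1 + 2x2 = 7 and x1 = 0 → (0, 3.5)

Evaluating z = -4x1 + 7x2 at each vertex:
  (0, 0): z = 0
  (3.5, 0): z = -14
  (0, 3.5): z = 24.5

The minimum is at (3.5, 0) with z = -14.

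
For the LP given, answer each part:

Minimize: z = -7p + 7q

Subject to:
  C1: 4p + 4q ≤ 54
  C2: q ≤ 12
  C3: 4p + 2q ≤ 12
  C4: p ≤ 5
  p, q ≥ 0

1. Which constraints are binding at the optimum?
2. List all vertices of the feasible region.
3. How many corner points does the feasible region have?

1. C3, q ≥ 0
2. (0, 0), (3, 0), (0, 6)
3. 3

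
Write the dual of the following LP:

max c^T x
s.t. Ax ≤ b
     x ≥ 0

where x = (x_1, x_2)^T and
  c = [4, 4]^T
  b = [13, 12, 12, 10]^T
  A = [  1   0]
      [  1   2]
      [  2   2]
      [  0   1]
Minimize: z = 13y1 + 12y2 + 12y3 + 10y4

Subject to:
  C1: -y1 - y2 - 2y3 ≤ -4
  C2: -2y2 - 2y3 - y4 ≤ -4
  y1, y2, y3, y4 ≥ 0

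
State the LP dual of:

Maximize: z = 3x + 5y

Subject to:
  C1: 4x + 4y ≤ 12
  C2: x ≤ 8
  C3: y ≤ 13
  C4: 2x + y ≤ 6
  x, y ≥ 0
Minimize: z = 12y1 + 8y2 + 13y3 + 6y4

Subject to:
  C1: -4y1 - y2 - 2y4 ≤ -3
  C2: -4y1 - y3 - y4 ≤ -5
  y1, y2, y3, y4 ≥ 0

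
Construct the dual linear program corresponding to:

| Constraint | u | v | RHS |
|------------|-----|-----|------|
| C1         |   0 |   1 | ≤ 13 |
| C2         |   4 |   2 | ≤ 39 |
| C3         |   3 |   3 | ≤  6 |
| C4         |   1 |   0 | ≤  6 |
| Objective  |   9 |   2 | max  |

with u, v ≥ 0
Minimize: z = 13y1 + 39y2 + 6y3 + 6y4

Subject to:
  C1: -4y2 - 3y3 - y4 ≤ -9
  C2: -y1 - 2y2 - 3y3 ≤ -2
  y1, y2, y3, y4 ≥ 0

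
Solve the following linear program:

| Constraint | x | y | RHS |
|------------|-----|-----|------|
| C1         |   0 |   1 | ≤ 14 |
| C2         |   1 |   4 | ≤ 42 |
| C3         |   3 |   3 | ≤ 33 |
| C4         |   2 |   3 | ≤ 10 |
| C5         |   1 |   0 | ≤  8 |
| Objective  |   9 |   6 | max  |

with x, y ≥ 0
Each vertex is the intersection of two constraint boundaries that also satisfies all remaining constraints:
  x = 0 and y = 0 → (0, 0)
  2x + 3y = 10 and y = 0 → (5, 0)
  2x + 3y = 10 and x = 0 → (0, 3.333)

Evaluating z = 9x + 6y at each vertex:
  (0, 0): z = 0
  (5, 0): z = 45
  (0, 3.333): z = 20

The maximum is at (5, 0) with z = 45.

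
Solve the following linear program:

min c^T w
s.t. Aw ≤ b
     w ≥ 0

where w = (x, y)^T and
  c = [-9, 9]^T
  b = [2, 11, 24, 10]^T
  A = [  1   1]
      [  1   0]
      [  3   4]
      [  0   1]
Each vertex is the intersection of two constraint boundaries that also satisfies all remaining constraints:
  x = 0 and y = 0 → (0, 0)
  x + y = 2 and y = 0 → (2, 0)
  x + y = 2 and x = 0 → (0, 2)

Evaluating z = -9x + 9y at each vertex:
  (0, 0): z = 0
  (2, 0): z = -18
  (0, 2): z = 18

The minimum is at (2, 0) with z = -18.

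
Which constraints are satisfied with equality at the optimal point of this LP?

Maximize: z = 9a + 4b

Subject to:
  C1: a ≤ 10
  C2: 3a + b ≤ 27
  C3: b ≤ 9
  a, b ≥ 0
Optimal: a = 6, b = 9
Binding: C2, C3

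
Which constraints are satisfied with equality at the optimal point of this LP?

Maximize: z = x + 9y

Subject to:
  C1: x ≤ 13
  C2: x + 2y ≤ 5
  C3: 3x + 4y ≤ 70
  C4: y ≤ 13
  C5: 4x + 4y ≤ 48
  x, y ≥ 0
Optimal: x = 0, y = 2.5
Slack at optimum:
  C1: slack = 13
  C2: slack = 0 (binding)
  C3: slack = 60
  C4: slack = 10.5
  C5: slack = 38
  x ≥ 0: x = 0 (binding)
  y ≥ 0: y = 2.5
Binding constraints: C2, x ≥ 0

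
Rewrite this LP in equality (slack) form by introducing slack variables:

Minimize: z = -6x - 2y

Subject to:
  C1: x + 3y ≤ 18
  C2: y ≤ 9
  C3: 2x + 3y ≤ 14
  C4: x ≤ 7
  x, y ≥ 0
min z = -6x - 2y

s.t.
  x + 3y + s1 = 18
  y + s2 = 9
  2x + 3y + s3 = 14
  x + s4 = 7
  x, y, s1, s2, s3, s4 ≥ 0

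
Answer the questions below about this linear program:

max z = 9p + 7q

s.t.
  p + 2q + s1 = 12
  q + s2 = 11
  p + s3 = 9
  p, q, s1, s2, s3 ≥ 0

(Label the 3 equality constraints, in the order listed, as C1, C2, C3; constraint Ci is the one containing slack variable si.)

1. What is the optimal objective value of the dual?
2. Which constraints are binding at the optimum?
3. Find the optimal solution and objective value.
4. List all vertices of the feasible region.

1. 91.5 (by strong duality, equal to the primal optimum)
2. C1, C3
3. p = 9, q = 1.5, z = 91.5
4. (0, 0), (9, 0), (9, 1.5), (0, 6)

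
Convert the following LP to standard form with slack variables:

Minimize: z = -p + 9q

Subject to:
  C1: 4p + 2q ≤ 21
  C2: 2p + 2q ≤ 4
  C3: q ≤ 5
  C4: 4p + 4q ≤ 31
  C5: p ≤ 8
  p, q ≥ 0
min z = -p + 9q

s.t.
  4p + 2q + s1 = 21
  2p + 2q + s2 = 4
  q + s3 = 5
  4p + 4q + s4 = 31
  p + s5 = 8
  p, q, s1, s2, s3, s4, s5 ≥ 0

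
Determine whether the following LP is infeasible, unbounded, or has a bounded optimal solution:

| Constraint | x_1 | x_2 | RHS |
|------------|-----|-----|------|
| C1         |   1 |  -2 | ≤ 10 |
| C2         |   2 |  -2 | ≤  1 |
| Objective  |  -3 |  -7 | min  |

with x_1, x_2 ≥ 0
Feasible point: (0, 0) satisfies every constraint, so the LP is feasible.
Direction d = (0, 1): for each constraint row a, a·d ≤ 0 —
  (1)(0) + (-2)(1) = -2 ≤ 0
  (2)(0) + (-2)(1) = -2 ≤ 0
and d ≥ 0, so (0, 0) + t·d stays feasible for every t ≥ 0. Along this ray z = -3x_1 - 7x_2 changes by -7 per unit t, so z → −∞.

Unbounded — the objective can decrease without bound over the feasible region.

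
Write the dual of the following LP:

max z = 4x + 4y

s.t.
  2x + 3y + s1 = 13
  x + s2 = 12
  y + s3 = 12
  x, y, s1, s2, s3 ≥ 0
Minimize: z = 13y1 + 12y2 + 12y3

Subject to:
  C1: -2y1 - y2 ≤ -4
  C2: -3y1 - y3 ≤ -4
  y1, y2, y3 ≥ 0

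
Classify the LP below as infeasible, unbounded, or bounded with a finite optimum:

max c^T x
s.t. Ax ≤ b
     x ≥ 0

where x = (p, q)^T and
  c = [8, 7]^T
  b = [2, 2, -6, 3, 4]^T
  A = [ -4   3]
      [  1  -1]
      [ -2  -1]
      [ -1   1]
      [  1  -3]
Feasible point: (2, 2) satisfies every constraint, so the LP is feasible.
Direction d = (1, 1): for each constraint row a, a·d ≤ 0 —
  (-4)(1) + (3)(1) = -1 ≤ 0
  (1)(1) + (-1)(1) = 0 ≤ 0
  (-2)(1) + (-1)(1) = -3 ≤ 0
  (-1)(1) + (1)(1) = 0 ≤ 0
  (1)(1) + (-3)(1) = -2 ≤ 0
and d ≥ 0, so (2, 2) + t·d stays feasible for every t ≥ 0. Along this ray z = 8p + 7q changes by 15 per unit t, so z → +∞.

Unbounded — the objective can increase without bound over the feasible region.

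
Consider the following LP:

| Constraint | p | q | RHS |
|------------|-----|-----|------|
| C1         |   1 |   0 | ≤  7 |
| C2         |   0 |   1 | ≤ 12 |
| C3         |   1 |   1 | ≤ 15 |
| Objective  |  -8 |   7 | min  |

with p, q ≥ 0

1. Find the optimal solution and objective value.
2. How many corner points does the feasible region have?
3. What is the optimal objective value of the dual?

1. p = 7, q = 0, z = -56
2. 5
3. -56 (by strong duality, equal to the primal optimum)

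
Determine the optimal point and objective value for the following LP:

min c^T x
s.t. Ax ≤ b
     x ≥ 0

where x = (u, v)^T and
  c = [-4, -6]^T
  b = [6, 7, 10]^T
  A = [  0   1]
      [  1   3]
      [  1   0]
u = 7, v = 0, z = -28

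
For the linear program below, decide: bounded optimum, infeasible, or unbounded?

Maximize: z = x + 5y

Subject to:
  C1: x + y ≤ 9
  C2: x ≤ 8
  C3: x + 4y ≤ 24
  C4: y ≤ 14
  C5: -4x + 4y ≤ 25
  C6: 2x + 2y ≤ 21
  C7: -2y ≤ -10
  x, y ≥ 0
The point (0, 6) satisfies every constraint, so the LP is feasible; the constraints give x ≤ 8 and y ≤ 14, which with x, y ≥ 0 keep the feasible region inside a bounded box. A feasible, bounded LP attains a finite optimum at a vertex.

Feasible with finite optimum z* = 30 at (0, 6).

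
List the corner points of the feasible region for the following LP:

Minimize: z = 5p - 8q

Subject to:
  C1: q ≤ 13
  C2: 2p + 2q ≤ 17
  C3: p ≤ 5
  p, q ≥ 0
Each vertex is the intersection of two constraint boundaries that also satisfies all remaining constraints:
  p = 0 and q = 0 → (0, 0)
  p = 5 and q = 0 → (5, 0)
  2p + 2q = 17 and p = 5 → (5, 3.5)
  2p + 2q = 17 and p = 0 → (0, 8.5)

Vertices: (0, 0), (5, 0), (5, 3.5), (0, 8.5)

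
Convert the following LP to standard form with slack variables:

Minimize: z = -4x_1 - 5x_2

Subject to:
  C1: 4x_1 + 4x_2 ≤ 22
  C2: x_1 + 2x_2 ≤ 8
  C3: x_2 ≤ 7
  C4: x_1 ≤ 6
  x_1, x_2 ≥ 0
min z = -4x_1 - 5x_2

s.t.
  4x_1 + 4x_2 + s1 = 22
  x_1 + 2x_2 + s2 = 8
  x_2 + s3 = 7
  x_1 + s4 = 6
  x_1, x_2, s1, s2, s3, s4 ≥ 0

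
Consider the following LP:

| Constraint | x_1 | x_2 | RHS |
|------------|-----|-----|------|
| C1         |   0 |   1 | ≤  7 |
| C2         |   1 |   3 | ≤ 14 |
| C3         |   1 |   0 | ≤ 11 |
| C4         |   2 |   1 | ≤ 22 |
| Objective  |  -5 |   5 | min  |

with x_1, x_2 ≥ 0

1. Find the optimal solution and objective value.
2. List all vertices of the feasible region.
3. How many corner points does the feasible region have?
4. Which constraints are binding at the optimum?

1. x_1 = 11, x_2 = 0, z = -55
2. (0, 0), (11, 0), (10.4, 1.2), (0, 4.667)
3. 4
4. C3, C4, x_2 ≥ 0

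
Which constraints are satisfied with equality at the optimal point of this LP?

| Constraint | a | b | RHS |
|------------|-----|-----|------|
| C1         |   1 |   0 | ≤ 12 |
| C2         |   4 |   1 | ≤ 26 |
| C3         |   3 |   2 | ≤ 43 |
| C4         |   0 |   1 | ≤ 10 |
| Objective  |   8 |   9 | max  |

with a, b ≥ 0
Optimal: a = 4, b = 10
Slack at optimum:
  C1: slack = 8
  C2: slack = 0 (binding)
  C3: slack = 11
  C4: slack = 0 (binding)
  a ≥ 0: a = 4
  b ≥ 0: b = 10
Binding constraints: C2, C4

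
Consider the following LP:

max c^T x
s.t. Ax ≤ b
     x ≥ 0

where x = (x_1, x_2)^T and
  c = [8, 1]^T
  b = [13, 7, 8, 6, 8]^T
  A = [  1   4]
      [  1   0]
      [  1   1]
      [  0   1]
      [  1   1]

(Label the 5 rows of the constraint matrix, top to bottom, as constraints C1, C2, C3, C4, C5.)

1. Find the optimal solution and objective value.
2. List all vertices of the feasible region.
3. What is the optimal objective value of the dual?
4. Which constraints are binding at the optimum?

1. x_1 = 7, x_2 = 1, z = 57
2. (0, 0), (7, 0), (7, 1), (6.333, 1.667), (0, 3.25)
3. 57 (by strong duality, equal to the primal optimum)
4. C2, C3, C5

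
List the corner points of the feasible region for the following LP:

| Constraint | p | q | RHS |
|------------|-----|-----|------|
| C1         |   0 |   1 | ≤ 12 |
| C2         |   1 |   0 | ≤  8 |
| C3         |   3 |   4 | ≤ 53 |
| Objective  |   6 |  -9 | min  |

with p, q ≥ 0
Each vertex is the intersection of two constraint boundaries that also satisfies all remaining constraints:
  p = 0 and q = 0 → (0, 0)
  p = 8 and q = 0 → (8, 0)
  p = 8 and 3p + 4q = 53 → (8, 7.25)
  q = 12 and 3p + 4q = 53 → (1.667, 12)
  q = 12 and p = 0 → (0, 12)

Vertices: (0, 0), (8, 0), (8, 7.25), (1.667, 12), (0, 12)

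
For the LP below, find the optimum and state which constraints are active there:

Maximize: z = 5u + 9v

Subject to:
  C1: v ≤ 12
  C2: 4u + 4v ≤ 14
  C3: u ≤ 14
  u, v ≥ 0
Optimal: u = 0, v = 3.5
Slack at optimum:
  C1: slack = 8.5
  C2: slack = 0 (binding)
  C3: slack = 14
  u ≥ 0: u = 0 (binding)
  v ≥ 0: v = 3.5
Binding constraints: C2, u ≥ 0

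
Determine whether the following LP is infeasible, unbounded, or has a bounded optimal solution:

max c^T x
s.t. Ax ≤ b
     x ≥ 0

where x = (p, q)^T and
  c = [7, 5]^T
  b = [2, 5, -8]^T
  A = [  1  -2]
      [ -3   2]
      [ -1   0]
Feasible point: (8, 3) satisfies every constraint, so the LP is feasible.
Direction d = (1, 1): for each constraint row a, a·d ≤ 0 —
  (1)(1) + (-2)(1) = -1 ≤ 0
  (-3)(1) + (2)(1) = -1 ≤ 0
  (-1)(1) + (0)(1) = -1 ≤ 0
and d ≥ 0, so (8, 3) + t·d stays feasible for every t ≥ 0. Along this ray z = 7p + 5q changes by 12 per unit t, so z → +∞.

Unbounded — the objective can increase without bound over the feasible region.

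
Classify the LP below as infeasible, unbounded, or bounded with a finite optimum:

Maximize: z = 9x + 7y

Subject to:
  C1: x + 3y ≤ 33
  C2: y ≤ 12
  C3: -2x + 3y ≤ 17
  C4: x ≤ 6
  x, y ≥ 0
The point (6, 9) satisfies every constraint, so the LP is feasible; the constraints give x ≤ 6 and y ≤ 12, which with x, y ≥ 0 keep the feasible region inside a bounded box. A feasible, bounded LP attains a finite optimum at a vertex.

Evaluating z = 9x + 7y at each vertex:
  (0, 0): z = 0
  (6, 0): z = 54
  (6, 9): z = 117
  (5.333, 9.222): z = 112.6
  (0, 5.667): z = 39.67

Feasible with finite optimum z* = 117 at (6, 9).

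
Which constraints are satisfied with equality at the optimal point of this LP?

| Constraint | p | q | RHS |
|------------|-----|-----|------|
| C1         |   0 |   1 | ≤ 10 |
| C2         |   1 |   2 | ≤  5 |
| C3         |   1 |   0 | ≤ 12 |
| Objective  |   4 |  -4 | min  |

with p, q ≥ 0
Optimal: p = 0, q = 2.5
Binding: C2, p ≥ 0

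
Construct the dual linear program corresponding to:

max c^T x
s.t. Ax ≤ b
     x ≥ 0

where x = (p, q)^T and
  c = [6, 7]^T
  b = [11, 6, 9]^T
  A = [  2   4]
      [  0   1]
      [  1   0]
Minimize: z = 11y1 + 6y2 + 9y3

Subject to:
  C1: -2y1 - y3 ≤ -6
  C2: -4y1 - y2 ≤ -7
  y1, y2, y3 ≥ 0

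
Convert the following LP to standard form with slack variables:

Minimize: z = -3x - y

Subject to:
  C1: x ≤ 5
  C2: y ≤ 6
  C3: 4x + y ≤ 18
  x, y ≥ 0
min z = -3x - y

s.t.
  x + s1 = 5
  y + s2 = 6
  4x + y + s3 = 18
  x, y, s1, s2, s3 ≥ 0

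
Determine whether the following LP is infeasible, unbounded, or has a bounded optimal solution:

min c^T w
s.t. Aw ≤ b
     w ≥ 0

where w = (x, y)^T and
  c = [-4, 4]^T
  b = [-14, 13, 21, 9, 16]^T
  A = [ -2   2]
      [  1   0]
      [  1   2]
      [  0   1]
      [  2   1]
The point (8, 0) satisfies every constraint, so the LP is feasible; the constraints give x ≤ 13 and y ≤ 9, which with x, y ≥ 0 keep the feasible region inside a bounded box. A feasible, bounded LP attains a finite optimum at a vertex.

Evaluating z = -4x + 4y at each vertex:
  (7, 0): z = -28
  (8, 0): z = -32
  (7.667, 0.6667): z = -28

The LP has an optimal solution: (8, 0) with z = -32.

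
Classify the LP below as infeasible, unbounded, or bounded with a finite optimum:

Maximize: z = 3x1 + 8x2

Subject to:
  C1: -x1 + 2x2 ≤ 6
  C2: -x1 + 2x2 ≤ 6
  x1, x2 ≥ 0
Feasible point: (0, 0) satisfies every constraint, so the LP is feasible.
Direction d = (1, 0): for each constraint row a, a·d ≤ 0 —
  (-1)(1) + (2)(0) = -1 ≤ 0
  (-1)(1) + (2)(0) = -1 ≤ 0
and d ≥ 0, so (0, 0) + t·d stays feasible for every t ≥ 0. Along this ray z = 3x1 + 8x2 changes by 3 per unit t, so z → +∞.

Unbounded: there is a feasible ray along which z → +∞.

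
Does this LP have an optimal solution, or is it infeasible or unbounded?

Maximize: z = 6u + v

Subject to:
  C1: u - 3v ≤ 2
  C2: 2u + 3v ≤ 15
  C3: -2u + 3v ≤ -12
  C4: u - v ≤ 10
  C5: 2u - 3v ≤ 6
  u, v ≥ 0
C5 requires 2u - 3v ≤ 6, while C3 (-2u + 3v ≤ -12) is equivalent to 2u - 3v ≥ 12. Together they would need 12 ≤ 2u - 3v ≤ 6, which is impossible since 12 > 6. No point satisfies all constraints.

The feasible region is empty; the LP is infeasible.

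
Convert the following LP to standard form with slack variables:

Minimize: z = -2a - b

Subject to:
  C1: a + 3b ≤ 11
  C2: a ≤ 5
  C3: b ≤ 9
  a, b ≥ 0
min z = -2a - b

s.t.
  a + 3b + s1 = 11
  a + s2 = 5
  b + s3 = 9
  a, b, s1, s2, s3 ≥ 0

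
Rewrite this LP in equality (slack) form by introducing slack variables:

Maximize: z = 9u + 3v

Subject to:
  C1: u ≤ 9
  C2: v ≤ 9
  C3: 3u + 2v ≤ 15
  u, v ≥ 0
max z = 9u + 3v

s.t.
  u + s1 = 9
  v + s2 = 9
  3u + 2v + s3 = 15
  u, v, s1, s2, s3 ≥ 0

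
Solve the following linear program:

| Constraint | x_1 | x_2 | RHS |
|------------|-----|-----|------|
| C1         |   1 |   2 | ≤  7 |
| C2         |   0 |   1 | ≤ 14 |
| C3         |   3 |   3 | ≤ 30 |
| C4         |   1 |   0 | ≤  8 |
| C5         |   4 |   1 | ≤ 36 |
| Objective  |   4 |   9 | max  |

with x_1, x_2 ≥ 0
x_1 = 0, x_2 = 3.5, z = 31.5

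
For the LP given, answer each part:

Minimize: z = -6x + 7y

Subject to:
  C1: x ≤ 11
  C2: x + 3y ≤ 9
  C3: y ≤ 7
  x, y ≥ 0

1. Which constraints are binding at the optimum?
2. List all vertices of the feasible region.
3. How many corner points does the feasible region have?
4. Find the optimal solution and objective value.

1. C2, y ≥ 0
2. (0, 0), (9, 0), (0, 3)
3. 3
4. x = 9, y = 0, z = -54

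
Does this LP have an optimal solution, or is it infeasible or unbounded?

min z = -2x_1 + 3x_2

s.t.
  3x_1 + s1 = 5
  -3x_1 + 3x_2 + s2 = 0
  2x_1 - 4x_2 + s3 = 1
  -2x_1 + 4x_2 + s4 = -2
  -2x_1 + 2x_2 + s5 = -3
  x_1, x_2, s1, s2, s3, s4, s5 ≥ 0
The row 2x_1 - 4x_2 + s3 = 1 with s3 ≥ 0 requires 2x_1 - 4x_2 ≤ 1, while the row -2x_1 + 4x_2 + s4 = -2 with s4 ≥ 0 is equivalent to 2x_1 - 4x_2 ≥ 2. Together they would need 2 ≤ 2x_1 - 4x_2 ≤ 1, which is impossible since 2 > 1. No point satisfies all constraints.

The feasible region is empty; the LP is infeasible.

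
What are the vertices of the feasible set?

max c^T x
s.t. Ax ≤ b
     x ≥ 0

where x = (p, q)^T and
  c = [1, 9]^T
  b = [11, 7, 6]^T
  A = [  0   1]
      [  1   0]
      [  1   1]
Each vertex is the intersection of two constraint boundaries that also satisfies all remaining constraints:
  p = 0 and q = 0 → (0, 0)
  p + q = 6 and q = 0 → (6, 0)
  p + q = 6 and p = 0 → (0, 6)

Vertices: (0, 0), (6, 0), (0, 6)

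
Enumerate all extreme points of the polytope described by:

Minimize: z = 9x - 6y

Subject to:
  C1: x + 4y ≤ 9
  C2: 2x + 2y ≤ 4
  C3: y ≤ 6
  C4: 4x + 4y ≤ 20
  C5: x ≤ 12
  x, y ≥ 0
Each vertex is the intersection of two constraint boundaries that also satisfies all remaining constraints:
  x = 0 and y = 0 → (0, 0)
  2x + 2y = 4 and y = 0 → (2, 0)
  2x + 2y = 4 and x = 0 → (0, 2)

Vertices: (0, 0), (2, 0), (0, 2)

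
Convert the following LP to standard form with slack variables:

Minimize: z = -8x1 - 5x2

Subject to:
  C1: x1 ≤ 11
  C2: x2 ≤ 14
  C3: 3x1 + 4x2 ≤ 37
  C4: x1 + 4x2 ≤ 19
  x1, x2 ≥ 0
min z = -8x1 - 5x2

s.t.
  x1 + s1 = 11
  x2 + s2 = 14
  3x1 + 4x2 + s3 = 37
  x1 + 4x2 + s4 = 19
  x1, x2, s1, s2, s3, s4 ≥ 0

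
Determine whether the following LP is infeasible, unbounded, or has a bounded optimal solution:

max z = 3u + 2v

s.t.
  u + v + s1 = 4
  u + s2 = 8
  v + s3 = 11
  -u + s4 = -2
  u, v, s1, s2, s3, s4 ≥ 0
The point (4, 0) satisfies every constraint, so the LP is feasible; the constraints give u ≤ 8 and v ≤ 11, which with u, v ≥ 0 keep the feasible region inside a bounded box. A feasible, bounded LP attains a finite optimum at a vertex.

The LP has an optimal solution: (4, 0) with z = 12.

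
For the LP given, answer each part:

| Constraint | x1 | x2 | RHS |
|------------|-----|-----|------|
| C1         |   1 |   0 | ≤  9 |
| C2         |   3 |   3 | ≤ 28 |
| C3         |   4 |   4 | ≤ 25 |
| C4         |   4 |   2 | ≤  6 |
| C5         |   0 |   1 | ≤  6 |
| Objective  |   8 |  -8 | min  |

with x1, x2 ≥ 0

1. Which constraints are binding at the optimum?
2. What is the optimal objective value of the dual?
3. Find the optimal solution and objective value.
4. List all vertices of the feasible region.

1. C4, x1 ≥ 0
2. -24 (by strong duality, equal to the primal optimum)
3. x1 = 0, x2 = 3, z = -24
4. (0, 0), (1.5, 0), (0, 3)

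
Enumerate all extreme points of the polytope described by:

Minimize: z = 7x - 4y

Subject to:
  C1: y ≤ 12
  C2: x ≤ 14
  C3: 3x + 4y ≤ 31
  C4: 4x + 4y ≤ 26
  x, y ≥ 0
Each vertex is the intersection of two constraint boundaries that also satisfies all remaining constraints:
  x = 0 and y = 0 → (0, 0)
  4x + 4y = 26 and y = 0 → (6.5, 0)
  4x + 4y = 26 and x = 0 → (0, 6.5)

Vertices: (0, 0), (6.5, 0), (0, 6.5)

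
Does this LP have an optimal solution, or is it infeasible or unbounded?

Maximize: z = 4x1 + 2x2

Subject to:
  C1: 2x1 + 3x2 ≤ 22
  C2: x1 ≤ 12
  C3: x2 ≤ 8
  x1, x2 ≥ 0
The point (11, 0) satisfies every constraint, so the LP is feasible; the constraints give x1 ≤ 12 and x2 ≤ 8, which with x1, x2 ≥ 0 keep the feasible region inside a bounded box. A feasible, bounded LP attains a finite optimum at a vertex.

The LP has an optimal solution: (11, 0) with z = 44.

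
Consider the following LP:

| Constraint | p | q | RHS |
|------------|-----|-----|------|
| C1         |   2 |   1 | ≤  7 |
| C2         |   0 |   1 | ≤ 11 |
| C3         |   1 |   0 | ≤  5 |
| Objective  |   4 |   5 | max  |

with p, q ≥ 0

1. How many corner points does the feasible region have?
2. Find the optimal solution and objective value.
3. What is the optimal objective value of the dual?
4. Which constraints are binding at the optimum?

1. 3
2. p = 0, q = 7, z = 35
3. 35 (by strong duality, equal to the primal optimum)
4. C1, p ≥ 0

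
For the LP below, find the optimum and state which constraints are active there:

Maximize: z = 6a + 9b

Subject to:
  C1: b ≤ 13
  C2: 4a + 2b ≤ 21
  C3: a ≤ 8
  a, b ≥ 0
Optimal: a = 0, b = 10.5
Binding: C2, a ≥ 0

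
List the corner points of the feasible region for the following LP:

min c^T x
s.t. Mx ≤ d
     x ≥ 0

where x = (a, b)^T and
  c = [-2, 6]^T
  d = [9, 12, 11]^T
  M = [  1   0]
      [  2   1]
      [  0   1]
Each vertex is the intersection of two constraint boundaries that also satisfies all remaining constraints:
  a = 0 and b = 0 → (0, 0)
  2a + b = 12 and b = 0 → (6, 0)
  2a + b = 12 and b = 11 → (0.5, 11)
  b = 11 and a = 0 → (0, 11)

Vertices: (0, 0), (6, 0), (0.5, 11), (0, 11)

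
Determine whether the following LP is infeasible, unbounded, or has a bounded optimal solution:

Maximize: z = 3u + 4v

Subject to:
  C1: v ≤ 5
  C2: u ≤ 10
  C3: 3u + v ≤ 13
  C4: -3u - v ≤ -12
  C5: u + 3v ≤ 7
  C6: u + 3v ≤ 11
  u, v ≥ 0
The point (4, 1) satisfies every constraint, so the LP is feasible; the constraints give u ≤ 10 and v ≤ 5, which with u, v ≥ 0 keep the feasible region inside a bounded box. A feasible, bounded LP attains a finite optimum at a vertex.

Bounded optimum: z* = 16 at (4, 1).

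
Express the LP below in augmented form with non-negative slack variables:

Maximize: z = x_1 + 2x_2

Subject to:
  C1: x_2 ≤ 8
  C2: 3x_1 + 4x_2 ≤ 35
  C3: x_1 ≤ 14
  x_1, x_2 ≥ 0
max z = x_1 + 2x_2

s.t.
  x_2 + s1 = 8
  3x_1 + 4x_2 + s2 = 35
  x_1 + s3 = 14
  x_1, x_2, s1, s2, s3 ≥ 0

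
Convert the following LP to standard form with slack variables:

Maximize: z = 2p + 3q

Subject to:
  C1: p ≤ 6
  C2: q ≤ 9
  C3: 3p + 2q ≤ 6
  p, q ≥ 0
max z = 2p + 3q

s.t.
  p + s1 = 6
  q + s2 = 9
  3p + 2q + s3 = 6
  p, q, s1, s2, s3 ≥ 0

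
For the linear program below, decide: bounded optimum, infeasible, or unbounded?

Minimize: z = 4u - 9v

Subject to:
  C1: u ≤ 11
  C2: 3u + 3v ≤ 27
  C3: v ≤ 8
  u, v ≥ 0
The point (0, 8) satisfies every constraint, so the LP is feasible; the constraints give u ≤ 11 and v ≤ 8, which with u, v ≥ 0 keep the feasible region inside a bounded box. A feasible, bounded LP attains a finite optimum at a vertex.

Evaluating z = 4u - 9v at each vertex:
  (0, 0): z = 0
  (9, 0): z = 36
  (1, 8): z = -68
  (0, 8): z = -72

Feasible with finite optimum z* = -72 at (0, 8).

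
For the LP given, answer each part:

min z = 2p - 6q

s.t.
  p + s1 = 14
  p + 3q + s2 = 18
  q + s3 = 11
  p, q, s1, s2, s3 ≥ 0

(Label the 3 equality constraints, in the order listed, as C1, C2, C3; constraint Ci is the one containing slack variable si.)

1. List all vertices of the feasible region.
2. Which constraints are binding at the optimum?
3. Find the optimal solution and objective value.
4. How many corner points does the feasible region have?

1. (0, 0), (14, 0), (14, 1.333), (0, 6)
2. C2, p ≥ 0
3. p = 0, q = 6, z = -36
4. 4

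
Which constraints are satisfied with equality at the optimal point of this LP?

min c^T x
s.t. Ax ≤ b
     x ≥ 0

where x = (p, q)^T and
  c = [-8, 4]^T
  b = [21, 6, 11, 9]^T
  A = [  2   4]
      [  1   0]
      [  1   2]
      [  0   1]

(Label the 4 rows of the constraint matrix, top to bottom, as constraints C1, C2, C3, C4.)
Optimal: p = 6, q = 0
Slack at optimum:
  C1: slack = 9
  C2: slack = 0 (binding)
  C3: slack = 5
  C4: slack = 9
  p ≥ 0: p = 6
  q ≥ 0: q = 0 (binding)
Binding constraints: C2, q ≥ 0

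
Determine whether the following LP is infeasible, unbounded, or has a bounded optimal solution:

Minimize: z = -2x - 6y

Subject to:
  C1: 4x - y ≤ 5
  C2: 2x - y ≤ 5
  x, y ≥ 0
Feasible point: (0, 0) satisfies every constraint, so the LP is feasible.
Direction d = (0, 1): for each constraint row a, a·d ≤ 0 —
  (4)(0) + (-1)(1) = -1 ≤ 0
  (2)(0) + (-1)(1) = -1 ≤ 0
and d ≥ 0, so (0, 0) + t·d stays feasible for every t ≥ 0. Along this ray z = -2x - 6y changes by -6 per unit t, so z → −∞.

The LP is unbounded; z can be made arbitrarily small.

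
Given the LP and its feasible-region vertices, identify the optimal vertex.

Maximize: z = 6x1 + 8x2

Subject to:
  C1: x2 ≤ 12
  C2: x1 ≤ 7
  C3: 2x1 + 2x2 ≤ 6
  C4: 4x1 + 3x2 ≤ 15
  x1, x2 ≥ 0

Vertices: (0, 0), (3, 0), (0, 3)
Evaluating z = 6x1 + 8x2 at each vertex:
  (0, 0): z = 0
  (3, 0): z = 18
  (0, 3): z = 24

The largest value is z = 24, attained at (0, 3).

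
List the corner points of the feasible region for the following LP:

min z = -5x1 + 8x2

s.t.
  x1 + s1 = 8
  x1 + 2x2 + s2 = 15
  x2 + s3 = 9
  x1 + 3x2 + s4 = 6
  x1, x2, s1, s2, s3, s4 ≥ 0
Each vertex is the intersection of two constraint boundaries that also satisfies all remaining constraints:
  x1 = 0 and x2 = 0 → (0, 0)
  x1 + 3x2 = 6 and x2 = 0 → (6, 0)
  x1 + 3x2 = 6 and x1 = 0 → (0, 2)

Vertices: (0, 0), (6, 0), (0, 2)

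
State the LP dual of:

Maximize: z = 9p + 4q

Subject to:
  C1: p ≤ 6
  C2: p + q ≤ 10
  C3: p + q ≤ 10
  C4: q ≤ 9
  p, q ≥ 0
Minimize: z = 6y1 + 10y2 + 10y3 + 9y4

Subject to:
  C1: -y1 - y2 - y3 ≤ -9
  C2: -y2 - y3 - y4 ≤ -4
  y1, y2, y3, y4 ≥ 0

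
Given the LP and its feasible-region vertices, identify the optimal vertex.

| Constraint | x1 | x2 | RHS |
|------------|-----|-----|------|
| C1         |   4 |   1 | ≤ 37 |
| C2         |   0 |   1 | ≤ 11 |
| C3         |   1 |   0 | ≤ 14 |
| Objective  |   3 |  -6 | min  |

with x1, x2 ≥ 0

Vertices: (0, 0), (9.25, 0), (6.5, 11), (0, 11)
(0, 11) with z = -66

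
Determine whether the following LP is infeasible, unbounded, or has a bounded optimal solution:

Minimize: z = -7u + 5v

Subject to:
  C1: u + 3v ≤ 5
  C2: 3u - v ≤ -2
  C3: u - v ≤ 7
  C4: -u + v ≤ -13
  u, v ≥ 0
C3 requires u - v ≤ 7, while C4 (-u + v ≤ -13) is equivalent to u - v ≥ 13. Together they would need 13 ≤ u - v ≤ 7, which is impossible since 13 > 7. No point satisfies all constraints.

The feasible region is empty; the LP is infeasible.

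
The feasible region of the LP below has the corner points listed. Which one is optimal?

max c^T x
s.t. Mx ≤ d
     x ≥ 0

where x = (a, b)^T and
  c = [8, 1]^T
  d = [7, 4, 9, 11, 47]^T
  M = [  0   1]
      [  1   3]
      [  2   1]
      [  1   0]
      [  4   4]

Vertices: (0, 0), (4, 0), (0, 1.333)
(4, 0) with z = 32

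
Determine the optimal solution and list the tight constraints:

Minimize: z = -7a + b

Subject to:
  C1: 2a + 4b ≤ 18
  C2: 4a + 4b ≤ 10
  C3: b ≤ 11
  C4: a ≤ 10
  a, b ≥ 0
Optimal: a = 2.5, b = 0
Slack at optimum:
  C1: slack = 13
  C2: slack = 0 (binding)
  C3: slack = 11
  C4: slack = 7.5
  a ≥ 0: a = 2.5
  b ≥ 0: b = 0 (binding)
Binding constraints: C2, b ≥ 0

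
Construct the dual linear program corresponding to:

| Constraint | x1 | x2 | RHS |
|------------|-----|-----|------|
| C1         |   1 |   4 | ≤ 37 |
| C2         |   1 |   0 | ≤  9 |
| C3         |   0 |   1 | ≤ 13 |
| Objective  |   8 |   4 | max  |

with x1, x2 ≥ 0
Minimize: z = 37y1 + 9y2 + 13y3

Subject to:
  C1: -y1 - y2 ≤ -8
  C2: -4y1 - y3 ≤ -4
  y1, y2, y3 ≥ 0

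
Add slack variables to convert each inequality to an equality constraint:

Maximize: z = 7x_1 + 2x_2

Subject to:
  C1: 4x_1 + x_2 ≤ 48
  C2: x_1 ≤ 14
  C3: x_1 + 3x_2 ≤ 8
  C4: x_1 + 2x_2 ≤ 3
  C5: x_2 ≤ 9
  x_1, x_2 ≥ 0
max z = 7x_1 + 2x_2

s.t.
  4x_1 + x_2 + s1 = 48
  x_1 + s2 = 14
  x_1 + 3x_2 + s3 = 8
  x_1 + 2x_2 + s4 = 3
  x_2 + s5 = 9
  x_1, x_2, s1, s2, s3, s4, s5 ≥ 0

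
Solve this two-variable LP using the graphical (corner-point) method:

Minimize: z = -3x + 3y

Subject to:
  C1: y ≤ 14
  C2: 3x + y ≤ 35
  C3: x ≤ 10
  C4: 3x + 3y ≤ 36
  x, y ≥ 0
x = 10, y = 0, z = -30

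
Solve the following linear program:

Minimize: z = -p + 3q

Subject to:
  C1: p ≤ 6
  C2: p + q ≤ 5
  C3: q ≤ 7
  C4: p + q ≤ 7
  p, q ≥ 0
p = 5, q = 0, z = -5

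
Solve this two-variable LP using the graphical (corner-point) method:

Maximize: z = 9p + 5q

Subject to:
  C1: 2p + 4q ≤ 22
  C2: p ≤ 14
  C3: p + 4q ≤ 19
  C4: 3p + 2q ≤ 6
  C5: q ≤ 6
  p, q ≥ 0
Each vertex is the intersection of two constraint boundaries that also satisfies all remaining constraints:
  p = 0 and q = 0 → (0, 0)
  3p + 2q = 6 and q = 0 → (2, 0)
  3p + 2q = 6 and p = 0 → (0, 3)

Evaluating z = 9p + 5q at each vertex:
  (0, 0): z = 0
  (2, 0): z = 18
  (0, 3): z = 15

The maximum is at (2, 0) with z = 18.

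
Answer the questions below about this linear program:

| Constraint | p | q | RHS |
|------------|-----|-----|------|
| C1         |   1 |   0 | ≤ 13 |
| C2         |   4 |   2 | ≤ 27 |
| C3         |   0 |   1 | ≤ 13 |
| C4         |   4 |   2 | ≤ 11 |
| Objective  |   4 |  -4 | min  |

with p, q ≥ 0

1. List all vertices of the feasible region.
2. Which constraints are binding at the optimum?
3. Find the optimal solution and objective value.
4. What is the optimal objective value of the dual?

1. (0, 0), (2.75, 0), (0, 5.5)
2. C4, p ≥ 0
3. p = 0, q = 5.5, z = -22
4. -22 (by strong duality, equal to the primal optimum)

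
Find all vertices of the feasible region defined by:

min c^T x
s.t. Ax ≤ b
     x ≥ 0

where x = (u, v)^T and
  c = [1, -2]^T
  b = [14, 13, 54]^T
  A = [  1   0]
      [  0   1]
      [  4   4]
Each vertex is the intersection of two constraint boundaries that also satisfies all remaining constraints:
  u = 0 and v = 0 → (0, 0)
  4u + 4v = 54 and v = 0 → (13.5, 0)
  v = 13 and 4u + 4v = 54 → (0.5, 13)
  v = 13 and u = 0 → (0, 13)

Vertices: (0, 0), (13.5, 0), (0.5, 13), (0, 13)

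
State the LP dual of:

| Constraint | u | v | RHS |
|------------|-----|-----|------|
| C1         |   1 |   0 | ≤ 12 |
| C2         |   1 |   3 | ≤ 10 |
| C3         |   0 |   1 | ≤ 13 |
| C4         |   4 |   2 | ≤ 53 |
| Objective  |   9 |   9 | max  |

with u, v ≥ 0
Minimize: z = 12y1 + 10y2 + 13y3 + 53y4

Subject to:
  C1: -y1 - y2 - 4y4 ≤ -9
  C2: -3y2 - y3 - 2y4 ≤ -9
  y1, y2, y3, y4 ≥ 0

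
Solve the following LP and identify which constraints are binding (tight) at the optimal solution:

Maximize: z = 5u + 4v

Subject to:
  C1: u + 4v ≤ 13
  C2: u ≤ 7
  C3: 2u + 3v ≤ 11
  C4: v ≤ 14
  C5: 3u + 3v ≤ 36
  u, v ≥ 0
Optimal: u = 5.5, v = 0
Slack at optimum:
  C1: slack = 7.5
  C2: slack = 1.5
  C3: slack = 0 (binding)
  C4: slack = 14
  C5: slack = 19.5
  u ≥ 0: u = 5.5
  v ≥ 0: v = 0 (binding)
Binding constraints: C3, v ≥ 0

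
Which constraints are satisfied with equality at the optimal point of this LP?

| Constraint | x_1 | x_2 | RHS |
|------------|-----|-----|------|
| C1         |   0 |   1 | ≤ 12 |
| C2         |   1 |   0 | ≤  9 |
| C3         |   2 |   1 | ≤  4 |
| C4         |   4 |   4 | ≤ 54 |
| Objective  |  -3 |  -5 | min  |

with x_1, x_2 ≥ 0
Optimal: x_1 = 0, x_2 = 4
Binding: C3, x_1 ≥ 0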